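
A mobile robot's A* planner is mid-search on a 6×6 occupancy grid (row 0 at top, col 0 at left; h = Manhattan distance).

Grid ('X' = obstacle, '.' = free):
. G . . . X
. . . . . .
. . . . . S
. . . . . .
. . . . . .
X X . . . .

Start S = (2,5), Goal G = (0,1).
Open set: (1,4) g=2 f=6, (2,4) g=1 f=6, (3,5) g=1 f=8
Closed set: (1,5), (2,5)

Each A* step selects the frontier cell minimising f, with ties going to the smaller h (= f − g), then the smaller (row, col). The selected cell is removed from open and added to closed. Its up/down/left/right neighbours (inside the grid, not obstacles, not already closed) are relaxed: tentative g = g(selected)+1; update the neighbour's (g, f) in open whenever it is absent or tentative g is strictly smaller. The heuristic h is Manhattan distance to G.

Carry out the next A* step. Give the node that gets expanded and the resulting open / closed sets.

step 1: expand (1,4) (f=6, h=4) → closed; open now [(0,4) g=3 f=6, (1,3) g=3 f=6, (2,4) g=1 f=6, (3,5) g=1 f=8]

expanded=(1,4); open=[(0,4) g=3 f=6, (1,3) g=3 f=6, (2,4) g=1 f=6, (3,5) g=1 f=8]; closed=[(1,4), (1,5), (2,5)]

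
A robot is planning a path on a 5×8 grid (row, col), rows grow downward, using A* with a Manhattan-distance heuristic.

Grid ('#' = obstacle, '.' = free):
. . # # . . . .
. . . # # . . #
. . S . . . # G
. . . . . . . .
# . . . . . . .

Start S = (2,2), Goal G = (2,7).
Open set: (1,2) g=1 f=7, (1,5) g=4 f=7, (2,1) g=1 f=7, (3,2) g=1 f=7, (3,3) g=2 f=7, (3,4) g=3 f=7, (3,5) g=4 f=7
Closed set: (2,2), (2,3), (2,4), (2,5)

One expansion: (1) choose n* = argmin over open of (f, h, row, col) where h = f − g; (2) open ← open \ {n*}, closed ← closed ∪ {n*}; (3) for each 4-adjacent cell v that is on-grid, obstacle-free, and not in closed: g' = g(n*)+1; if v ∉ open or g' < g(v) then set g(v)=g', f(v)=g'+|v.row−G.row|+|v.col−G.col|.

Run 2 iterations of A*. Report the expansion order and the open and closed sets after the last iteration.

step 1: expand (1,5) (f=7, h=3) → closed; open now [(0,5) g=5 f=9, (1,2) g=1 f=7, (1,6) g=5 f=7, (2,1) g=1 f=7, (3,2) g=1 f=7, (3,3) g=2 f=7, (3,4) g=3 f=7, (3,5) g=4 f=7]
step 2: expand (1,6) (f=7, h=2) → closed; open now [(0,5) g=5 f=9, (0,6) g=6 f=9, (1,2) g=1 f=7, (2,1) g=1 f=7, (3,2) g=1 f=7, (3,3) g=2 f=7, (3,4) g=3 f=7, (3,5) g=4 f=7]

order=[(1,5) → (1,6)]; open=[(0,5) g=5 f=9, (0,6) g=6 f=9, (1,2) g=1 f=7, (2,1) g=1 f=7, (3,2) g=1 f=7, (3,3) g=2 f=7, (3,4) g=3 f=7, (3,5) g=4 f=7]; closed=[(1,5), (1,6), (2,2), (2,3), (2,4), (2,5)]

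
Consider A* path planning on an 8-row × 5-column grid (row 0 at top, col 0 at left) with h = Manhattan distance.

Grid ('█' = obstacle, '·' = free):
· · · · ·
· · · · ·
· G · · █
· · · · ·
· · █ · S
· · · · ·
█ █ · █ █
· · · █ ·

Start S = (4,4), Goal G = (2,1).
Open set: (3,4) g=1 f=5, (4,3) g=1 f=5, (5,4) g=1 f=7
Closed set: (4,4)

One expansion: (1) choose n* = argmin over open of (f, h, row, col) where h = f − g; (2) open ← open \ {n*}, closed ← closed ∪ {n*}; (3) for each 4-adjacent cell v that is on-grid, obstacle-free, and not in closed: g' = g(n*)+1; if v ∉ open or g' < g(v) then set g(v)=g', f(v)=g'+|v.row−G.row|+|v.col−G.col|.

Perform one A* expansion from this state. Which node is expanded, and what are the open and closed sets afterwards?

step 1: expand (3,4) (f=5, h=4) → closed; open now [(3,3) g=2 f=5, (4,3) g=1 f=5, (5,4) g=1 f=7]

expanded=(3,4); open=[(3,3) g=2 f=5, (4,3) g=1 f=5, (5,4) g=1 f=7]; closed=[(3,4), (4,4)]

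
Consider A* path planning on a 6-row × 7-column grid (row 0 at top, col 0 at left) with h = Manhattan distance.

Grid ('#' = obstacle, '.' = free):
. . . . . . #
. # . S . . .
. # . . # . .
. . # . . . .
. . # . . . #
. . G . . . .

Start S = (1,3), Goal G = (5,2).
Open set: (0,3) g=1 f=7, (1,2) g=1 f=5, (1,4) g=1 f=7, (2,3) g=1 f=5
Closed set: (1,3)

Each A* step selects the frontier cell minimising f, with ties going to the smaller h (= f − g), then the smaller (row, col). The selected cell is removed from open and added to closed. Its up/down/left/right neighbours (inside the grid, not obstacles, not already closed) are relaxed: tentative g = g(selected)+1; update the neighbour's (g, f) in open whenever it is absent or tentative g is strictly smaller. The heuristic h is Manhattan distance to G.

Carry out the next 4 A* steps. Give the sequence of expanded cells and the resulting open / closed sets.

step 1: expand (1,2) (f=5, h=4) → closed; open now [(0,2) g=2 f=7, (0,3) g=1 f=7, (1,4) g=1 f=7, (2,2) g=2 f=5, (2,3) g=1 f=5]
step 2: expand (2,2) (f=5, h=3) → closed; open now [(0,2) g=2 f=7, (0,3) g=1 f=7, (1,4) g=1 f=7, (2,3) g=1 f=5]
step 3: expand (2,3) (f=5, h=4) → closed; open now [(0,2) g=2 f=7, (0,3) g=1 f=7, (1,4) g=1 f=7, (3,3) g=2 f=5]
step 4: expand (3,3) (f=5, h=3) → closed; open now [(0,2) g=2 f=7, (0,3) g=1 f=7, (1,4) g=1 f=7, (3,4) g=3 f=7, (4,3) g=3 f=5]

order=[(1,2) → (2,2) → (2,3) → (3,3)]; open=[(0,2) g=2 f=7, (0,3) g=1 f=7, (1,4) g=1 f=7, (3,4) g=3 f=7, (4,3) g=3 f=5]; closed=[(1,2), (1,3), (2,2), (2,3), (3,3)]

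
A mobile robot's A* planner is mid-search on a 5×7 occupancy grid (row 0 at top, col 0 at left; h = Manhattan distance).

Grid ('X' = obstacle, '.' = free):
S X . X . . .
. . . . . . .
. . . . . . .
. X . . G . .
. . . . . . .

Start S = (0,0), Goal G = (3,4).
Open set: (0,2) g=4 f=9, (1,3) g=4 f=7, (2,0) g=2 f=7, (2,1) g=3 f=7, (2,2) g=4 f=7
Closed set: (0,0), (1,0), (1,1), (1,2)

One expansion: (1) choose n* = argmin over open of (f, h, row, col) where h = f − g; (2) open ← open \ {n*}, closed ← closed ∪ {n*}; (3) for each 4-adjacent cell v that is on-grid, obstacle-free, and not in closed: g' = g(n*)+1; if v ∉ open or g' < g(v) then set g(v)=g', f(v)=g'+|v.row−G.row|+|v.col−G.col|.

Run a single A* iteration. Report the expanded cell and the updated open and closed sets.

expanded=(1,3); open=[(0,2) g=4 f=9, (1,4) g=5 f=7, (2,0) g=2 f=7, (2,1) g=3 f=7, (2,2) g=4 f=7, (2,3) g=5 f=7]; closed=[(0,0), (1,0), (1,1), (1,2), (1,3)]

step 1: expand (1,3) (f=7, h=3) → closed; open now [(0,2) g=4 f=9, (1,4) g=5 f=7, (2,0) g=2 f=7, (2,1) g=3 f=7, (2,2) g=4 f=7, (2,3) g=5 f=7]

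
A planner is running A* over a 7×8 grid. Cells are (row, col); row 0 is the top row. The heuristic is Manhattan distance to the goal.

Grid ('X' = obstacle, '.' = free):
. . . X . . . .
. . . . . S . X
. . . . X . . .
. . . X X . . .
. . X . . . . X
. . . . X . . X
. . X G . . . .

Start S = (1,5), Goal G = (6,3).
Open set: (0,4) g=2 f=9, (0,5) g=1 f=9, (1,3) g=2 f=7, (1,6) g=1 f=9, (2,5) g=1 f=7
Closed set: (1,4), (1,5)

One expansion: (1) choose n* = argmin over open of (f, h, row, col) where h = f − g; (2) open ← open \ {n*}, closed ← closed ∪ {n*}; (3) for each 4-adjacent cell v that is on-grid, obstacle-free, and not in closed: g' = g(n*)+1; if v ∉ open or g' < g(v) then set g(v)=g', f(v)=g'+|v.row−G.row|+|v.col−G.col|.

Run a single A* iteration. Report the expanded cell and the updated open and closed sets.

expanded=(1,3); open=[(0,4) g=2 f=9, (0,5) g=1 f=9, (1,2) g=3 f=9, (1,6) g=1 f=9, (2,3) g=3 f=7, (2,5) g=1 f=7]; closed=[(1,3), (1,4), (1,5)]

step 1: expand (1,3) (f=7, h=5) → closed; open now [(0,4) g=2 f=9, (0,5) g=1 f=9, (1,2) g=3 f=9, (1,6) g=1 f=9, (2,3) g=3 f=7, (2,5) g=1 f=7]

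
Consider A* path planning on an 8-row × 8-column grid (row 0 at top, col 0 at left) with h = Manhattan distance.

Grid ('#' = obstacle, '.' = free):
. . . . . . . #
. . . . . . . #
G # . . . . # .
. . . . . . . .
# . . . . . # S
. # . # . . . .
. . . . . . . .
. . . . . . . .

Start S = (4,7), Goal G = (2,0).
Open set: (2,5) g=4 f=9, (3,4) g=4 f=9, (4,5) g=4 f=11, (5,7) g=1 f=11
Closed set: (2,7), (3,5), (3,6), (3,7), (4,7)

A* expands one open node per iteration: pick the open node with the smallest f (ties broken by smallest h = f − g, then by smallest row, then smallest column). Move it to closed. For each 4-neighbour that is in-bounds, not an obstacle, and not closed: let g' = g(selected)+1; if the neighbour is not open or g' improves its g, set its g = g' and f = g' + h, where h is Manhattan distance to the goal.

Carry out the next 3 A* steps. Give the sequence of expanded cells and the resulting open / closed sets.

step 1: expand (2,5) (f=9, h=5) → closed; open now [(1,5) g=5 f=11, (2,4) g=5 f=9, (3,4) g=4 f=9, (4,5) g=4 f=11, (5,7) g=1 f=11]
step 2: expand (2,4) (f=9, h=4) → closed; open now [(1,4) g=6 f=11, (1,5) g=5 f=11, (2,3) g=6 f=9, (3,4) g=4 f=9, (4,5) g=4 f=11, (5,7) g=1 f=11]
step 3: expand (2,3) (f=9, h=3) → closed; open now [(1,3) g=7 f=11, (1,4) g=6 f=11, (1,5) g=5 f=11, (2,2) g=7 f=9, (3,3) g=7 f=11, (3,4) g=4 f=9, (4,5) g=4 f=11, (5,7) g=1 f=11]

order=[(2,5) → (2,4) → (2,3)]; open=[(1,3) g=7 f=11, (1,4) g=6 f=11, (1,5) g=5 f=11, (2,2) g=7 f=9, (3,3) g=7 f=11, (3,4) g=4 f=9, (4,5) g=4 f=11, (5,7) g=1 f=11]; closed=[(2,3), (2,4), (2,5), (2,7), (3,5), (3,6), (3,7), (4,7)]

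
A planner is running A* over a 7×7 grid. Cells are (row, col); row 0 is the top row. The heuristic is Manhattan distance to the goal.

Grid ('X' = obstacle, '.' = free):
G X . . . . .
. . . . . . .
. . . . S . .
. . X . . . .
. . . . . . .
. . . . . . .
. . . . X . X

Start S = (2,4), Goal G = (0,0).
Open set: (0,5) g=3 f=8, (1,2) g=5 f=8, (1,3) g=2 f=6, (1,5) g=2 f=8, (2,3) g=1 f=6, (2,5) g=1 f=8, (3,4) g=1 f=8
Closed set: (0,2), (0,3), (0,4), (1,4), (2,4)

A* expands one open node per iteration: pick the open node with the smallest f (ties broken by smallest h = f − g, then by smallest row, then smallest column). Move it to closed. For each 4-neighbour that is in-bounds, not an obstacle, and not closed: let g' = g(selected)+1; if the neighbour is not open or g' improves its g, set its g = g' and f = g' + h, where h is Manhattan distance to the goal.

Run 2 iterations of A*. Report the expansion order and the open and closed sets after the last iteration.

order=[(1,3) → (1,2)]; open=[(0,5) g=3 f=8, (1,1) g=4 f=6, (1,5) g=2 f=8, (2,2) g=4 f=8, (2,3) g=1 f=6, (2,5) g=1 f=8, (3,4) g=1 f=8]; closed=[(0,2), (0,3), (0,4), (1,2), (1,3), (1,4), (2,4)]

step 1: expand (1,3) (f=6, h=4) → closed; open now [(0,5) g=3 f=8, (1,2) g=3 f=6, (1,5) g=2 f=8, (2,3) g=1 f=6, (2,5) g=1 f=8, (3,4) g=1 f=8]
step 2: expand (1,2) (f=6, h=3) → closed; open now [(0,5) g=3 f=8, (1,1) g=4 f=6, (1,5) g=2 f=8, (2,2) g=4 f=8, (2,3) g=1 f=6, (2,5) g=1 f=8, (3,4) g=1 f=8]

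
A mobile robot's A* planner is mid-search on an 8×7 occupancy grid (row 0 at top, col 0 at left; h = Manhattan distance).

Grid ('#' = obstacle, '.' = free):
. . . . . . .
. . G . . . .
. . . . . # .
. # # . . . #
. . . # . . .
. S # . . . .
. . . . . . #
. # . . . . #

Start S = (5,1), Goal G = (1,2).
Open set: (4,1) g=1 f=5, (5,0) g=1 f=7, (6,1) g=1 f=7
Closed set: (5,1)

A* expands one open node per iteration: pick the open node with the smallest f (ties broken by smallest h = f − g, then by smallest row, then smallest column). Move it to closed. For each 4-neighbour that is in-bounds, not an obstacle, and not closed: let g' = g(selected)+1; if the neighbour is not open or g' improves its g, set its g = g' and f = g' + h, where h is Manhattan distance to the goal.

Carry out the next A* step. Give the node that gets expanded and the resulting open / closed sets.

step 1: expand (4,1) (f=5, h=4) → closed; open now [(4,0) g=2 f=7, (4,2) g=2 f=5, (5,0) g=1 f=7, (6,1) g=1 f=7]

expanded=(4,1); open=[(4,0) g=2 f=7, (4,2) g=2 f=5, (5,0) g=1 f=7, (6,1) g=1 f=7]; closed=[(4,1), (5,1)]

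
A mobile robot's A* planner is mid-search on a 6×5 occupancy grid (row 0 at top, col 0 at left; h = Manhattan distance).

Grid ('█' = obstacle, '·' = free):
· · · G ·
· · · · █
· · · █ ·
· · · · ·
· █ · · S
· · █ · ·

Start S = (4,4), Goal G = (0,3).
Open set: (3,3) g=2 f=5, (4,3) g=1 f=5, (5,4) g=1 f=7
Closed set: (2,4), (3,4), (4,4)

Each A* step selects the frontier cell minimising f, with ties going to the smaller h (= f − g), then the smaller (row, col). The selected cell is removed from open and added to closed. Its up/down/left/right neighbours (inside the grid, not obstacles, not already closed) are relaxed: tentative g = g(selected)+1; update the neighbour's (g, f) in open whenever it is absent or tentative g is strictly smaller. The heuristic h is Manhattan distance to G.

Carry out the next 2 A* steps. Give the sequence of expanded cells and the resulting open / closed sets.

order=[(3,3) → (4,3)]; open=[(3,2) g=3 f=7, (4,2) g=2 f=7, (5,3) g=2 f=7, (5,4) g=1 f=7]; closed=[(2,4), (3,3), (3,4), (4,3), (4,4)]

step 1: expand (3,3) (f=5, h=3) → closed; open now [(3,2) g=3 f=7, (4,3) g=1 f=5, (5,4) g=1 f=7]
step 2: expand (4,3) (f=5, h=4) → closed; open now [(3,2) g=3 f=7, (4,2) g=2 f=7, (5,3) g=2 f=7, (5,4) g=1 f=7]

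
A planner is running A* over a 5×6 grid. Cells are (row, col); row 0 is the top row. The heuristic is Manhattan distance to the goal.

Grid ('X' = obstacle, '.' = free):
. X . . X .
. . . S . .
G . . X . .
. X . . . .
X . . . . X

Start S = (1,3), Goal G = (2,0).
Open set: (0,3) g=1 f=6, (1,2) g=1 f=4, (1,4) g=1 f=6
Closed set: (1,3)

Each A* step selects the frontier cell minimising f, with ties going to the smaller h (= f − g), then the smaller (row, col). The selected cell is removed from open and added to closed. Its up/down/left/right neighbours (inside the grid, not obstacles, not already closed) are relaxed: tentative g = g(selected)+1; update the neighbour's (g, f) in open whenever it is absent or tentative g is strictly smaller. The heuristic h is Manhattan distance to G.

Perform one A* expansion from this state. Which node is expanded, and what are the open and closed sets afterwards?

step 1: expand (1,2) (f=4, h=3) → closed; open now [(0,2) g=2 f=6, (0,3) g=1 f=6, (1,1) g=2 f=4, (1,4) g=1 f=6, (2,2) g=2 f=4]

expanded=(1,2); open=[(0,2) g=2 f=6, (0,3) g=1 f=6, (1,1) g=2 f=4, (1,4) g=1 f=6, (2,2) g=2 f=4]; closed=[(1,2), (1,3)]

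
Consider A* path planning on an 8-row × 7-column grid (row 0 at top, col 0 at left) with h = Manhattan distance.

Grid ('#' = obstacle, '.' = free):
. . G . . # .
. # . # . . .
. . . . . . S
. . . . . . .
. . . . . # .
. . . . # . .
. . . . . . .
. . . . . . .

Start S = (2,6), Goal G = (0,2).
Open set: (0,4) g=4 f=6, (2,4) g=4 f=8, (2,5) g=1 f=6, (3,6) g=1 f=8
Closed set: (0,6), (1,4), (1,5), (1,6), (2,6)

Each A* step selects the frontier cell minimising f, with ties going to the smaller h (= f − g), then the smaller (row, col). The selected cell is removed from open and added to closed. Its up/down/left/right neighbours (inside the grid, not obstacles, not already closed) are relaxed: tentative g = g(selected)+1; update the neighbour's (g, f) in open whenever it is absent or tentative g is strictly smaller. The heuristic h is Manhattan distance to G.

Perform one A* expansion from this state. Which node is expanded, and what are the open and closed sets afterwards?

step 1: expand (0,4) (f=6, h=2) → closed; open now [(0,3) g=5 f=6, (2,4) g=4 f=8, (2,5) g=1 f=6, (3,6) g=1 f=8]

expanded=(0,4); open=[(0,3) g=5 f=6, (2,4) g=4 f=8, (2,5) g=1 f=6, (3,6) g=1 f=8]; closed=[(0,4), (0,6), (1,4), (1,5), (1,6), (2,6)]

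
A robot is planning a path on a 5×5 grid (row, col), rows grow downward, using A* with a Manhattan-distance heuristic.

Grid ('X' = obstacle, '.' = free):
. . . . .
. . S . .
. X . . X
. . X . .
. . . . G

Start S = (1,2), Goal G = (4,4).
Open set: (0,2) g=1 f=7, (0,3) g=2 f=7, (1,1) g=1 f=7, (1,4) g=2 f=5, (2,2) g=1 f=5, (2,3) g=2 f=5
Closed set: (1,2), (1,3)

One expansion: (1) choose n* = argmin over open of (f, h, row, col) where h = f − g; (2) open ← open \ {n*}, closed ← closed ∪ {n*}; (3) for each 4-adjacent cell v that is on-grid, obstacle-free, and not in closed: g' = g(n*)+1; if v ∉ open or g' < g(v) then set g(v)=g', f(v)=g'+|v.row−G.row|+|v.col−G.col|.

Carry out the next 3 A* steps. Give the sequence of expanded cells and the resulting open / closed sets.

order=[(1,4) → (2,3) → (3,3)]; open=[(0,2) g=1 f=7, (0,3) g=2 f=7, (0,4) g=3 f=7, (1,1) g=1 f=7, (2,2) g=1 f=5, (3,4) g=4 f=5, (4,3) g=4 f=5]; closed=[(1,2), (1,3), (1,4), (2,3), (3,3)]

step 1: expand (1,4) (f=5, h=3) → closed; open now [(0,2) g=1 f=7, (0,3) g=2 f=7, (0,4) g=3 f=7, (1,1) g=1 f=7, (2,2) g=1 f=5, (2,3) g=2 f=5]
step 2: expand (2,3) (f=5, h=3) → closed; open now [(0,2) g=1 f=7, (0,3) g=2 f=7, (0,4) g=3 f=7, (1,1) g=1 f=7, (2,2) g=1 f=5, (3,3) g=3 f=5]
step 3: expand (3,3) (f=5, h=2) → closed; open now [(0,2) g=1 f=7, (0,3) g=2 f=7, (0,4) g=3 f=7, (1,1) g=1 f=7, (2,2) g=1 f=5, (3,4) g=4 f=5, (4,3) g=4 f=5]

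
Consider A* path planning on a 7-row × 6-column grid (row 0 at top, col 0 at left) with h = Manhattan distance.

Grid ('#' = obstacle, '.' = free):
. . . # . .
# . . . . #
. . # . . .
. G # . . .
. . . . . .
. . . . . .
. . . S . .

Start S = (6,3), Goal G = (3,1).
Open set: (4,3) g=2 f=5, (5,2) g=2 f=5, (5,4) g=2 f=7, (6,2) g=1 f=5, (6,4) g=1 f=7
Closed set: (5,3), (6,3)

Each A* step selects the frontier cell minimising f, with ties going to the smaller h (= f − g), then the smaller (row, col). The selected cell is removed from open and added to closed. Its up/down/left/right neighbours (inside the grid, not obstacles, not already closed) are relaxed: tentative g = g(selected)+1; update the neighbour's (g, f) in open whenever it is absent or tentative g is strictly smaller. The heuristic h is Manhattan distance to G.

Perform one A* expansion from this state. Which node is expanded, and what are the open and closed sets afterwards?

step 1: expand (4,3) (f=5, h=3) → closed; open now [(3,3) g=3 f=5, (4,2) g=3 f=5, (4,4) g=3 f=7, (5,2) g=2 f=5, (5,4) g=2 f=7, (6,2) g=1 f=5, (6,4) g=1 f=7]

expanded=(4,3); open=[(3,3) g=3 f=5, (4,2) g=3 f=5, (4,4) g=3 f=7, (5,2) g=2 f=5, (5,4) g=2 f=7, (6,2) g=1 f=5, (6,4) g=1 f=7]; closed=[(4,3), (5,3), (6,3)]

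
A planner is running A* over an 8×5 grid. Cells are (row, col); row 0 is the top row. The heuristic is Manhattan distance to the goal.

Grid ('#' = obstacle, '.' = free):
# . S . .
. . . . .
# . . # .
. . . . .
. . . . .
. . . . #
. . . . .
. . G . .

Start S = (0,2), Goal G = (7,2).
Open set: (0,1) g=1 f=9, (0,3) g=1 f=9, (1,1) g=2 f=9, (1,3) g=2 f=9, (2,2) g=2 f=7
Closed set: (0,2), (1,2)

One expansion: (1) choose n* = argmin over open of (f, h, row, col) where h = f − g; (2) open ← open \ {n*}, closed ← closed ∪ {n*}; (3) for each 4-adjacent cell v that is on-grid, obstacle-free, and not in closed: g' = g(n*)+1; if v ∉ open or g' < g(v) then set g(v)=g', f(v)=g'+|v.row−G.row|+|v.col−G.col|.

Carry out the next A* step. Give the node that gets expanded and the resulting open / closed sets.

step 1: expand (2,2) (f=7, h=5) → closed; open now [(0,1) g=1 f=9, (0,3) g=1 f=9, (1,1) g=2 f=9, (1,3) g=2 f=9, (2,1) g=3 f=9, (3,2) g=3 f=7]

expanded=(2,2); open=[(0,1) g=1 f=9, (0,3) g=1 f=9, (1,1) g=2 f=9, (1,3) g=2 f=9, (2,1) g=3 f=9, (3,2) g=3 f=7]; closed=[(0,2), (1,2), (2,2)]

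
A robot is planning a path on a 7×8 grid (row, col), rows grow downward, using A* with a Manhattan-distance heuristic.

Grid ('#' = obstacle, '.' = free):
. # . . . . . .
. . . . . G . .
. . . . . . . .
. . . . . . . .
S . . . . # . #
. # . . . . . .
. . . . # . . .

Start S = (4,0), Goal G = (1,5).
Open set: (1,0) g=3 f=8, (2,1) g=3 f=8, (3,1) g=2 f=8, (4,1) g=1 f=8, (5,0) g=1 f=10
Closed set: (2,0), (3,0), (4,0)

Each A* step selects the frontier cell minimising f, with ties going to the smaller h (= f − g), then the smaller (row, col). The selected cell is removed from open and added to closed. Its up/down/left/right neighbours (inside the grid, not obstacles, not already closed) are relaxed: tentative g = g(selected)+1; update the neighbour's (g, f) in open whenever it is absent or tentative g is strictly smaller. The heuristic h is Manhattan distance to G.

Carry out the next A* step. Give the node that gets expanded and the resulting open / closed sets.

expanded=(1,0); open=[(0,0) g=4 f=10, (1,1) g=4 f=8, (2,1) g=3 f=8, (3,1) g=2 f=8, (4,1) g=1 f=8, (5,0) g=1 f=10]; closed=[(1,0), (2,0), (3,0), (4,0)]

step 1: expand (1,0) (f=8, h=5) → closed; open now [(0,0) g=4 f=10, (1,1) g=4 f=8, (2,1) g=3 f=8, (3,1) g=2 f=8, (4,1) g=1 f=8, (5,0) g=1 f=10]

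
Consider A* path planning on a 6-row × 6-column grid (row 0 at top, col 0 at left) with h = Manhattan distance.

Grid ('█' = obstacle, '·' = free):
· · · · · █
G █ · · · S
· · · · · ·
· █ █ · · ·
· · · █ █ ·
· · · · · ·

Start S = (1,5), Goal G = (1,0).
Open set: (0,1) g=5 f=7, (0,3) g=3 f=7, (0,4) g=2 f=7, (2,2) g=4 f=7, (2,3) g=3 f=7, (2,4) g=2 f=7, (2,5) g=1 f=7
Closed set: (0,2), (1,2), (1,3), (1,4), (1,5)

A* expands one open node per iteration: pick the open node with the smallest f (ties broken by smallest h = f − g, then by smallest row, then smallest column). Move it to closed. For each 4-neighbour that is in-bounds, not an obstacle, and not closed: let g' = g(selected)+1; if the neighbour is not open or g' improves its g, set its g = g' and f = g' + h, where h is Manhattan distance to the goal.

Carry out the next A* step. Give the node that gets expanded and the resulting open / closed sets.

expanded=(0,1); open=[(0,0) g=6 f=7, (0,3) g=3 f=7, (0,4) g=2 f=7, (2,2) g=4 f=7, (2,3) g=3 f=7, (2,4) g=2 f=7, (2,5) g=1 f=7]; closed=[(0,1), (0,2), (1,2), (1,3), (1,4), (1,5)]

step 1: expand (0,1) (f=7, h=2) → closed; open now [(0,0) g=6 f=7, (0,3) g=3 f=7, (0,4) g=2 f=7, (2,2) g=4 f=7, (2,3) g=3 f=7, (2,4) g=2 f=7, (2,5) g=1 f=7]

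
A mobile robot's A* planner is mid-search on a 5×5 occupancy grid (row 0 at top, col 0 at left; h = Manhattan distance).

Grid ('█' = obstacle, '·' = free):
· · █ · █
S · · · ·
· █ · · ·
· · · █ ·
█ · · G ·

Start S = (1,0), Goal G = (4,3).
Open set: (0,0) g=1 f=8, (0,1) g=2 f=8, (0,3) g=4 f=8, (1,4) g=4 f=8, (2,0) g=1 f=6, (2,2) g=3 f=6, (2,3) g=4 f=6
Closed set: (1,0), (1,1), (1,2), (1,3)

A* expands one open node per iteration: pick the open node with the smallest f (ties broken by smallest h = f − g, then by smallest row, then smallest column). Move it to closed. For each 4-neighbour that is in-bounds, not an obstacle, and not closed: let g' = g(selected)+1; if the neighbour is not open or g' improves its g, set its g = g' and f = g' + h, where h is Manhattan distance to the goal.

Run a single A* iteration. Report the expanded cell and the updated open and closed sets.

step 1: expand (2,3) (f=6, h=2) → closed; open now [(0,0) g=1 f=8, (0,1) g=2 f=8, (0,3) g=4 f=8, (1,4) g=4 f=8, (2,0) g=1 f=6, (2,2) g=3 f=6, (2,4) g=5 f=8]

expanded=(2,3); open=[(0,0) g=1 f=8, (0,1) g=2 f=8, (0,3) g=4 f=8, (1,4) g=4 f=8, (2,0) g=1 f=6, (2,2) g=3 f=6, (2,4) g=5 f=8]; closed=[(1,0), (1,1), (1,2), (1,3), (2,3)]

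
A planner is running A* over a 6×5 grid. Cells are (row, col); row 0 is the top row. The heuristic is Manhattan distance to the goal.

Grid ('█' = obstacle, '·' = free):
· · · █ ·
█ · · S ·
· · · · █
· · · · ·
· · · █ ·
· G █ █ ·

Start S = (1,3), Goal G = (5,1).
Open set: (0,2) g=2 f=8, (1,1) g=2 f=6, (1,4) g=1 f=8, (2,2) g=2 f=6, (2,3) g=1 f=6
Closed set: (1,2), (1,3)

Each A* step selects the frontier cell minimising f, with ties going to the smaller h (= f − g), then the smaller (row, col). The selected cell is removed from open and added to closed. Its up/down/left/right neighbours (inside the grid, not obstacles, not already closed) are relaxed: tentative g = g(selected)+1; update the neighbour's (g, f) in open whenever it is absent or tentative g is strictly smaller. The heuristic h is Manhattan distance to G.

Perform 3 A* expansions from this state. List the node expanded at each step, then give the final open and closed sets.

step 1: expand (1,1) (f=6, h=4) → closed; open now [(0,1) g=3 f=8, (0,2) g=2 f=8, (1,4) g=1 f=8, (2,1) g=3 f=6, (2,2) g=2 f=6, (2,3) g=1 f=6]
step 2: expand (2,1) (f=6, h=3) → closed; open now [(0,1) g=3 f=8, (0,2) g=2 f=8, (1,4) g=1 f=8, (2,0) g=4 f=8, (2,2) g=2 f=6, (2,3) g=1 f=6, (3,1) g=4 f=6]
step 3: expand (3,1) (f=6, h=2) → closed; open now [(0,1) g=3 f=8, (0,2) g=2 f=8, (1,4) g=1 f=8, (2,0) g=4 f=8, (2,2) g=2 f=6, (2,3) g=1 f=6, (3,0) g=5 f=8, (3,2) g=5 f=8, (4,1) g=5 f=6]

order=[(1,1) → (2,1) → (3,1)]; open=[(0,1) g=3 f=8, (0,2) g=2 f=8, (1,4) g=1 f=8, (2,0) g=4 f=8, (2,2) g=2 f=6, (2,3) g=1 f=6, (3,0) g=5 f=8, (3,2) g=5 f=8, (4,1) g=5 f=6]; closed=[(1,1), (1,2), (1,3), (2,1), (3,1)]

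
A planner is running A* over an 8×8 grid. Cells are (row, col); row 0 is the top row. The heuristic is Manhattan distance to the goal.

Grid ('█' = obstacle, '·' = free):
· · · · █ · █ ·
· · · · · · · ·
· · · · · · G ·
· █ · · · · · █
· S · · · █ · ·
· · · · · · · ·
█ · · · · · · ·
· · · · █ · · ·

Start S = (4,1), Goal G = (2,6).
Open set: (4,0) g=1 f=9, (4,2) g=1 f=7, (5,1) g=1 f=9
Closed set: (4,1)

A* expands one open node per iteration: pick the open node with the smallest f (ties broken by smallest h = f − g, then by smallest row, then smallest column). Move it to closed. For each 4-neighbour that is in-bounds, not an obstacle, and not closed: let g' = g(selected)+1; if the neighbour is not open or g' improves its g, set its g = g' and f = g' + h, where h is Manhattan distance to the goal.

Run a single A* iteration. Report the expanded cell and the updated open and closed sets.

expanded=(4,2); open=[(3,2) g=2 f=7, (4,0) g=1 f=9, (4,3) g=2 f=7, (5,1) g=1 f=9, (5,2) g=2 f=9]; closed=[(4,1), (4,2)]

step 1: expand (4,2) (f=7, h=6) → closed; open now [(3,2) g=2 f=7, (4,0) g=1 f=9, (4,3) g=2 f=7, (5,1) g=1 f=9, (5,2) g=2 f=9]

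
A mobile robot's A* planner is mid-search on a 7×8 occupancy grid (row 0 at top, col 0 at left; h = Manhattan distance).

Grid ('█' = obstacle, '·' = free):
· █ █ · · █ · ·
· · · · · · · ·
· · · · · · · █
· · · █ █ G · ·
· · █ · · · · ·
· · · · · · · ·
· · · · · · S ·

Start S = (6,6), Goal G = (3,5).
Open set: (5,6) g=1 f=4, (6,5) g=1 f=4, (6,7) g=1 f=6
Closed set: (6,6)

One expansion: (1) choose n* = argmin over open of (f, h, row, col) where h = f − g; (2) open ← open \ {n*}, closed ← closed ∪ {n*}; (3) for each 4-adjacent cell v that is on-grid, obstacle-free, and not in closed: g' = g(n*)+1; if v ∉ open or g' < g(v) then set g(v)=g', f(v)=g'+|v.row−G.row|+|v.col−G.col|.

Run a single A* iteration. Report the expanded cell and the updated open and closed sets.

expanded=(5,6); open=[(4,6) g=2 f=4, (5,5) g=2 f=4, (5,7) g=2 f=6, (6,5) g=1 f=4, (6,7) g=1 f=6]; closed=[(5,6), (6,6)]

step 1: expand (5,6) (f=4, h=3) → closed; open now [(4,6) g=2 f=4, (5,5) g=2 f=4, (5,7) g=2 f=6, (6,5) g=1 f=4, (6,7) g=1 f=6]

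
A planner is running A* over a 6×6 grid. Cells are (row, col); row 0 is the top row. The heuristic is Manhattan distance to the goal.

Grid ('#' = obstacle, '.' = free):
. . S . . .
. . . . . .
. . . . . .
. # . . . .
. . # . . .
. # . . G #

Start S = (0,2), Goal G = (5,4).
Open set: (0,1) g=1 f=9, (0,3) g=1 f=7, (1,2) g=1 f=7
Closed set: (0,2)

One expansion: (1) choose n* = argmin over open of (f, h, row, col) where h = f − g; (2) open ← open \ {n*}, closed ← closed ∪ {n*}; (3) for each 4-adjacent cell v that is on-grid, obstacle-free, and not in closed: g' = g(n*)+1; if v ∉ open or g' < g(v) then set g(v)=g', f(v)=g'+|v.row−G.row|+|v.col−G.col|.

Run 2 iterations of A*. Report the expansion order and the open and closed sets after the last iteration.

order=[(0,3) → (0,4)]; open=[(0,1) g=1 f=9, (0,5) g=3 f=9, (1,2) g=1 f=7, (1,3) g=2 f=7, (1,4) g=3 f=7]; closed=[(0,2), (0,3), (0,4)]

step 1: expand (0,3) (f=7, h=6) → closed; open now [(0,1) g=1 f=9, (0,4) g=2 f=7, (1,2) g=1 f=7, (1,3) g=2 f=7]
step 2: expand (0,4) (f=7, h=5) → closed; open now [(0,1) g=1 f=9, (0,5) g=3 f=9, (1,2) g=1 f=7, (1,3) g=2 f=7, (1,4) g=3 f=7]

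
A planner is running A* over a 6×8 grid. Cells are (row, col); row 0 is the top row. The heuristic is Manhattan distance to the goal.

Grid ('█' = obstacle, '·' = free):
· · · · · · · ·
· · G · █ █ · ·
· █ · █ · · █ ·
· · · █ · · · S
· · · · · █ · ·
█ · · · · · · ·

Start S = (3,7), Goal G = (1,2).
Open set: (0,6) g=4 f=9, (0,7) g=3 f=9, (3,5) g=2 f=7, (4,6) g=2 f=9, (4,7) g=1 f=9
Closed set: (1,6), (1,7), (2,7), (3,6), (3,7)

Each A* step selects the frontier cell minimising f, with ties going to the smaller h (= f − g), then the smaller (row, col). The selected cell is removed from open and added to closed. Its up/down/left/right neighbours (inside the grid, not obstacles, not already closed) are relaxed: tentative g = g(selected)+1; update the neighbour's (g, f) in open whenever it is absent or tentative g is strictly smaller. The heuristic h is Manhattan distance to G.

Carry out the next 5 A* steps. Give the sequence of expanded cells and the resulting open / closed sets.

order=[(3,5) → (2,5) → (2,4) → (3,4) → (0,6)]; open=[(0,5) g=5 f=9, (0,7) g=3 f=9, (4,4) g=4 f=9, (4,6) g=2 f=9, (4,7) g=1 f=9]; closed=[(0,6), (1,6), (1,7), (2,4), (2,5), (2,7), (3,4), (3,5), (3,6), (3,7)]

step 1: expand (3,5) (f=7, h=5) → closed; open now [(0,6) g=4 f=9, (0,7) g=3 f=9, (2,5) g=3 f=7, (3,4) g=3 f=7, (4,6) g=2 f=9, (4,7) g=1 f=9]
step 2: expand (2,5) (f=7, h=4) → closed; open now [(0,6) g=4 f=9, (0,7) g=3 f=9, (2,4) g=4 f=7, (3,4) g=3 f=7, (4,6) g=2 f=9, (4,7) g=1 f=9]
step 3: expand (2,4) (f=7, h=3) → closed; open now [(0,6) g=4 f=9, (0,7) g=3 f=9, (3,4) g=3 f=7, (4,6) g=2 f=9, (4,7) g=1 f=9]
step 4: expand (3,4) (f=7, h=4) → closed; open now [(0,6) g=4 f=9, (0,7) g=3 f=9, (4,4) g=4 f=9, (4,6) g=2 f=9, (4,7) g=1 f=9]
step 5: expand (0,6) (f=9, h=5) → closed; open now [(0,5) g=5 f=9, (0,7) g=3 f=9, (4,4) g=4 f=9, (4,6) g=2 f=9, (4,7) g=1 f=9]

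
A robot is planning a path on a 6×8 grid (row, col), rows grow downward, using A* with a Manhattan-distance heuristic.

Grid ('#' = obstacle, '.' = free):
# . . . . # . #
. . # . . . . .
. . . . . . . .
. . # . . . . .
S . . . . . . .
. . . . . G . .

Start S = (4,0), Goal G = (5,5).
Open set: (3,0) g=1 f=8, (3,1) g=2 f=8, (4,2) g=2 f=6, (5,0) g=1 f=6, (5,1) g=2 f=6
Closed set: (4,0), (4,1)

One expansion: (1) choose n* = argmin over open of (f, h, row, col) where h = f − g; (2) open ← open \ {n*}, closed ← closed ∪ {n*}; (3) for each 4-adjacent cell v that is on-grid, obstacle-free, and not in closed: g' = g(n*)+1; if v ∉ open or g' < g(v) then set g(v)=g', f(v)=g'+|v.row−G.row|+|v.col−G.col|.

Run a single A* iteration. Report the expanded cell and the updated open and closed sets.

expanded=(4,2); open=[(3,0) g=1 f=8, (3,1) g=2 f=8, (4,3) g=3 f=6, (5,0) g=1 f=6, (5,1) g=2 f=6, (5,2) g=3 f=6]; closed=[(4,0), (4,1), (4,2)]

step 1: expand (4,2) (f=6, h=4) → closed; open now [(3,0) g=1 f=8, (3,1) g=2 f=8, (4,3) g=3 f=6, (5,0) g=1 f=6, (5,1) g=2 f=6, (5,2) g=3 f=6]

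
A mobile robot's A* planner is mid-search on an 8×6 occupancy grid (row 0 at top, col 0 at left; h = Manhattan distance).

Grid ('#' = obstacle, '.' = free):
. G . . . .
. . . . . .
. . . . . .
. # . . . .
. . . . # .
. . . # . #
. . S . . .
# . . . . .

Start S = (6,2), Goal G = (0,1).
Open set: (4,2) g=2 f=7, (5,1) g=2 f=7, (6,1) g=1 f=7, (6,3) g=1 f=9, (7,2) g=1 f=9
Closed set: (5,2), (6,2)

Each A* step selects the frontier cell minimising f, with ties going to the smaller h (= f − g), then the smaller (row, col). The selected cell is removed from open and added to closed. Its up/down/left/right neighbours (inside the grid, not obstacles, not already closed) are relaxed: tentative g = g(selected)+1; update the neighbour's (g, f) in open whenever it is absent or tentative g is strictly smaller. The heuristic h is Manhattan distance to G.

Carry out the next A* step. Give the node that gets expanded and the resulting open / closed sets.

expanded=(4,2); open=[(3,2) g=3 f=7, (4,1) g=3 f=7, (4,3) g=3 f=9, (5,1) g=2 f=7, (6,1) g=1 f=7, (6,3) g=1 f=9, (7,2) g=1 f=9]; closed=[(4,2), (5,2), (6,2)]

step 1: expand (4,2) (f=7, h=5) → closed; open now [(3,2) g=3 f=7, (4,1) g=3 f=7, (4,3) g=3 f=9, (5,1) g=2 f=7, (6,1) g=1 f=7, (6,3) g=1 f=9, (7,2) g=1 f=9]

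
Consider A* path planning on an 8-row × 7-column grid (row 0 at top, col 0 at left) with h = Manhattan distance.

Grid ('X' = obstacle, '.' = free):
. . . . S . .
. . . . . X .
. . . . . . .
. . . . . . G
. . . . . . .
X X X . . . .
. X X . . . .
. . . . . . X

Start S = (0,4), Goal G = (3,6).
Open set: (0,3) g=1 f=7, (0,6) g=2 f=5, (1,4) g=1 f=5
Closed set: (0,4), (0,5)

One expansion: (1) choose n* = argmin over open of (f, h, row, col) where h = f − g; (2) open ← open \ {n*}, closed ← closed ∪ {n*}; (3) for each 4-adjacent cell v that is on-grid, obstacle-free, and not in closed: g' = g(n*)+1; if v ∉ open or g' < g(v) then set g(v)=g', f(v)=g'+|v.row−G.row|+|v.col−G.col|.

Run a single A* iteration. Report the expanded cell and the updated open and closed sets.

expanded=(0,6); open=[(0,3) g=1 f=7, (1,4) g=1 f=5, (1,6) g=3 f=5]; closed=[(0,4), (0,5), (0,6)]

step 1: expand (0,6) (f=5, h=3) → closed; open now [(0,3) g=1 f=7, (1,4) g=1 f=5, (1,6) g=3 f=5]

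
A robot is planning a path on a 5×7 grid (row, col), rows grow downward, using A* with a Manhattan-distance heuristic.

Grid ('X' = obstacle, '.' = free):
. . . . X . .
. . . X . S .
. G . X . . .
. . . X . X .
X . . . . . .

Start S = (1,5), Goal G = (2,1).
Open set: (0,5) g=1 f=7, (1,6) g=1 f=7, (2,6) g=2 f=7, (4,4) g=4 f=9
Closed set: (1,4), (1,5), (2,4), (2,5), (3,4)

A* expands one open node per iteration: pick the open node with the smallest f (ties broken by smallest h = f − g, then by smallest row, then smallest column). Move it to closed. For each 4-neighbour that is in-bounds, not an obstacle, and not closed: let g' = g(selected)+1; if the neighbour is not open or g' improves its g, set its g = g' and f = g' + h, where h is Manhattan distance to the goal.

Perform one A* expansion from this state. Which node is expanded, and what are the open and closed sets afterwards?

step 1: expand (2,6) (f=7, h=5) → closed; open now [(0,5) g=1 f=7, (1,6) g=1 f=7, (3,6) g=3 f=9, (4,4) g=4 f=9]

expanded=(2,6); open=[(0,5) g=1 f=7, (1,6) g=1 f=7, (3,6) g=3 f=9, (4,4) g=4 f=9]; closed=[(1,4), (1,5), (2,4), (2,5), (2,6), (3,4)]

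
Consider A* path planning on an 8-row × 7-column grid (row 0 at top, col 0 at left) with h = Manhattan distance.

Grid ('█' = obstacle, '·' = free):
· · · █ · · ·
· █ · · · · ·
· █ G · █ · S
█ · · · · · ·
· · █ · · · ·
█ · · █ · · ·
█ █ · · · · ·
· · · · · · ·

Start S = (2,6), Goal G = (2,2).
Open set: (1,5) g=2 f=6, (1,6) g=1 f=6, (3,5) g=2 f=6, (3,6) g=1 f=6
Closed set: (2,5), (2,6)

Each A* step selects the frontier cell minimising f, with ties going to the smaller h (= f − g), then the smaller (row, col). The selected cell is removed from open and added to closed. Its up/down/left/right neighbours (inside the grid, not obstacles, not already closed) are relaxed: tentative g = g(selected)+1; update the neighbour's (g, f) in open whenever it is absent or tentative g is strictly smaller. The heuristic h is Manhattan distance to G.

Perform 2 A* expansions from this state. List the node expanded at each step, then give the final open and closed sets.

step 1: expand (1,5) (f=6, h=4) → closed; open now [(0,5) g=3 f=8, (1,4) g=3 f=6, (1,6) g=1 f=6, (3,5) g=2 f=6, (3,6) g=1 f=6]
step 2: expand (1,4) (f=6, h=3) → closed; open now [(0,4) g=4 f=8, (0,5) g=3 f=8, (1,3) g=4 f=6, (1,6) g=1 f=6, (3,5) g=2 f=6, (3,6) g=1 f=6]

order=[(1,5) → (1,4)]; open=[(0,4) g=4 f=8, (0,5) g=3 f=8, (1,3) g=4 f=6, (1,6) g=1 f=6, (3,5) g=2 f=6, (3,6) g=1 f=6]; closed=[(1,4), (1,5), (2,5), (2,6)]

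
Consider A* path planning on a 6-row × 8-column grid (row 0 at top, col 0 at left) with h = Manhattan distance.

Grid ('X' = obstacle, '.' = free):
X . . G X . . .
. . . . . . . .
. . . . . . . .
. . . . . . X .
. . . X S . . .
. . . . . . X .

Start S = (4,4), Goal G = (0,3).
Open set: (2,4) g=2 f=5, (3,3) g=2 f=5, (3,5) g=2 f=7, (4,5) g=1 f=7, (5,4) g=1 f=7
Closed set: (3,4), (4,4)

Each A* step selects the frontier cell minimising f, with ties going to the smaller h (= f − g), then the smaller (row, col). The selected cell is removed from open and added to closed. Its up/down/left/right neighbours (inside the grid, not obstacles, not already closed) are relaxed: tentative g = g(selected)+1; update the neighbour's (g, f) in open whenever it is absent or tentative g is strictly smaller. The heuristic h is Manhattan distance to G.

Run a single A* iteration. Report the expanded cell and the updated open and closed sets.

step 1: expand (2,4) (f=5, h=3) → closed; open now [(1,4) g=3 f=5, (2,3) g=3 f=5, (2,5) g=3 f=7, (3,3) g=2 f=5, (3,5) g=2 f=7, (4,5) g=1 f=7, (5,4) g=1 f=7]

expanded=(2,4); open=[(1,4) g=3 f=5, (2,3) g=3 f=5, (2,5) g=3 f=7, (3,3) g=2 f=5, (3,5) g=2 f=7, (4,5) g=1 f=7, (5,4) g=1 f=7]; closed=[(2,4), (3,4), (4,4)]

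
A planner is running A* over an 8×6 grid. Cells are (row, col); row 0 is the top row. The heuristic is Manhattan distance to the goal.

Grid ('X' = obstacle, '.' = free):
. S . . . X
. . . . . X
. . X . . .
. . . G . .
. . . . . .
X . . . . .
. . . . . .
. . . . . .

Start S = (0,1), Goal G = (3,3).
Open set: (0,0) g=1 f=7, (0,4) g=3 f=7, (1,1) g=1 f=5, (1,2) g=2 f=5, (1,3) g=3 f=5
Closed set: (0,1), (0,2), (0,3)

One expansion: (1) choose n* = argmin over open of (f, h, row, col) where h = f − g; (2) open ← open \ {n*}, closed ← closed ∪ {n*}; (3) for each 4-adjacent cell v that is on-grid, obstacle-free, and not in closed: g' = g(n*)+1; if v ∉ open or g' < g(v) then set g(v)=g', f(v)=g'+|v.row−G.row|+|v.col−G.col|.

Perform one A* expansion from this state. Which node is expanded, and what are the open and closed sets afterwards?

expanded=(1,3); open=[(0,0) g=1 f=7, (0,4) g=3 f=7, (1,1) g=1 f=5, (1,2) g=2 f=5, (1,4) g=4 f=7, (2,3) g=4 f=5]; closed=[(0,1), (0,2), (0,3), (1,3)]

step 1: expand (1,3) (f=5, h=2) → closed; open now [(0,0) g=1 f=7, (0,4) g=3 f=7, (1,1) g=1 f=5, (1,2) g=2 f=5, (1,4) g=4 f=7, (2,3) g=4 f=5]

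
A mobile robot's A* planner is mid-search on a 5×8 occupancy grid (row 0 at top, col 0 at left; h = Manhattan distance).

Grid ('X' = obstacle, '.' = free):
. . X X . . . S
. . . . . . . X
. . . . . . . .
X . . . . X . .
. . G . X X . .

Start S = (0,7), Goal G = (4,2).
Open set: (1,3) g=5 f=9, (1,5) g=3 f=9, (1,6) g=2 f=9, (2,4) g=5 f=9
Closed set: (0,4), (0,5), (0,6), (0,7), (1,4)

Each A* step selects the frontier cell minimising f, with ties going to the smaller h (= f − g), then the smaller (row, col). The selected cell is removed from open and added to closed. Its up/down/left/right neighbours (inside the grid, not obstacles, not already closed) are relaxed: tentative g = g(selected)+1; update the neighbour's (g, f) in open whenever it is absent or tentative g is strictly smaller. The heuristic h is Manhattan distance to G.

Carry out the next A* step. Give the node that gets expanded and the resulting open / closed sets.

expanded=(1,3); open=[(1,2) g=6 f=9, (1,5) g=3 f=9, (1,6) g=2 f=9, (2,3) g=6 f=9, (2,4) g=5 f=9]; closed=[(0,4), (0,5), (0,6), (0,7), (1,3), (1,4)]

step 1: expand (1,3) (f=9, h=4) → closed; open now [(1,2) g=6 f=9, (1,5) g=3 f=9, (1,6) g=2 f=9, (2,3) g=6 f=9, (2,4) g=5 f=9]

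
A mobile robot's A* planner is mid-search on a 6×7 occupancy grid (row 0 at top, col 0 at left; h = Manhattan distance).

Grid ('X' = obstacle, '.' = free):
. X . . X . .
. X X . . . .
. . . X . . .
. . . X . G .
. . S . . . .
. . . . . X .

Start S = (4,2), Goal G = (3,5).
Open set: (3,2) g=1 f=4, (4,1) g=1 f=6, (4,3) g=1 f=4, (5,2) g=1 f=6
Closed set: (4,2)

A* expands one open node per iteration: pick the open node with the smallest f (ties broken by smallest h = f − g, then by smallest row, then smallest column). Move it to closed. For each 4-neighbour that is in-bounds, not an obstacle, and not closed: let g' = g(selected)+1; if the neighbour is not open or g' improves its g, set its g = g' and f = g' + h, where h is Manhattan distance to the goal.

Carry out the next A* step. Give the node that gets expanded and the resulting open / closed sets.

expanded=(3,2); open=[(2,2) g=2 f=6, (3,1) g=2 f=6, (4,1) g=1 f=6, (4,3) g=1 f=4, (5,2) g=1 f=6]; closed=[(3,2), (4,2)]

step 1: expand (3,2) (f=4, h=3) → closed; open now [(2,2) g=2 f=6, (3,1) g=2 f=6, (4,1) g=1 f=6, (4,3) g=1 f=4, (5,2) g=1 f=6]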